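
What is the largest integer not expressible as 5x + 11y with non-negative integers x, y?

For two coprime denominations a and b, the Frobenius number (largest value not representable as a non-negative combination) is ab - a - b.
Here gcd(5, 11) = 1, so they are coprime.
F(5, 11) = 5·11 - 5 - 11 = 55 - 16 = 39

39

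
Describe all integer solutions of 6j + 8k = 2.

Step 1: Compute gcd(6, 8) = 2.
Since 2 divides 2, solutions exist.

Step 2: Find a particular solution using extended Euclidean algorithm.
We get j₀ = -1, k₀ = 1.
Check: 6*-1 + 8*1 = 2 = 2 ✓

Step 3: Write the general solution.
j = -1 + (8/2)t = -1 + 4t
k = 1 - (6/2)t = 1 - 3t
for any integer t.

j = -1 + 4t, k = 1 - 3t for integer t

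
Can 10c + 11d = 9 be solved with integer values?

Step 1: Compute gcd(10, 11).
gcd(10, 11) = 1

Step 2: Check divisibility.
Does 1 divide 9? 9 = 1 x 9, so yes.

By the theorem on linear Diophantine equations, 10c + 11d = 9 has integer solutions if and only if gcd(10, 11) divides 9. Since 1 | 9, solutions exist.

Yes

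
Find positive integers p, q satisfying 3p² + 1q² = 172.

Try small values of p and check whether (172 - 3p²)/1 is a perfect square.
p = 6: 3·6² = 108, so 1q² = 172 - 108 = 64, giving q² = 64, q = 8.
Check: 3·6² + 1·8² = 108 + 64 = 172 ✓

p = 6, q = 8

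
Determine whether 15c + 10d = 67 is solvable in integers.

Step 1: Compute gcd(15, 10).
gcd(15, 10) = 5

Step 2: Check divisibility.
Does 5 divide 67? 67 = 5 x 13 + 2, so no.

By the theorem on linear Diophantine equations, 15c + 10d = 67 has integer solutions if and only if gcd(15, 10) divides 67. Since 5 does not divide 67, no solutions exist.

No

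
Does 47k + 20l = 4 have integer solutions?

Step 1: Compute gcd(47, 20).
gcd(47, 20) = 1

Step 2: Check divisibility.
Does 1 divide 4? 4 = 1 x 4, so yes.

By the theorem on linear Diophantine equations, 47k + 20l = 4 has integer solutions if and only if gcd(47, 20) divides 4. Since 1 | 4, solutions exist.

Yes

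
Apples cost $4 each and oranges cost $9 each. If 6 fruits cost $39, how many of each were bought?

Let a = apples, o = oranges.
a + o = 6
4a + 9o = 39
Substitute o = 6 - a:
4a + 9(6 - a) = 39
(4 - 9)a = 39 - 54
-5a = -15
a = 3, o = 6 - 3 = 3

Apples: 3, Oranges: 3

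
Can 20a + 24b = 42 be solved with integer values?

Step 1: Compute gcd(20, 24).
gcd(20, 24) = 4

Step 2: Check divisibility.
Does 4 divide 42? 42 = 4 x 10 + 2, so no.

By the theorem on linear Diophantine equations, 20a + 24b = 42 has integer solutions if and only if gcd(20, 24) divides 42. Since 4 does not divide 42, no solutions exist.

No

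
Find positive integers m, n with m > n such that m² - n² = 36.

Factor: m² - n² = (m+n)(m-n) = 36.
We need two factors of 36 with the same parity.
Use m+n = 18 and m-n = 2 (product 18·2 = 36).
Adding: 2m = 20, so m = 10.
Subtracting: 2n = 16, so n = 8.
Check: 10² - 8² = 100 - 64 = 36 ✓

m = 10, n = 8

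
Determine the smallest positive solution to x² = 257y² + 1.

We seek the smallest positive integers (x, y) with x² - 257y² = 1, i.e., x² = 257y² + 1.
Try successive y values:
y = 1: x² = 257·1² + 1 = 258, not a perfect square
y = 2: x² = 257·2² + 1 = 1029, not a perfect square
y = 3: x² = 257·3² + 1 = 2314, not a perfect square
... continuing the search (or via continued fractions) ...
y = 32: x² = 257·32² + 1 = 263169, x = 513 ✓

Verify: 513² - 257·32² = 263169 - 263168 = 1 ✓

x = 513, y = 32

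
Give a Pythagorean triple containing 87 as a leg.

We need the other leg and hypotenuse such that 87² + x² = c².
Take x = 416, c = 425: 87² + 416² = 7569 + 173056 = 180625 = 425² ✓
Triple: (87, 416, 425)

(87, 416, 425)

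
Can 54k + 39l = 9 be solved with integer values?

Step 1: Compute gcd(54, 39).
gcd(54, 39) = 3

Step 2: Check divisibility.
Does 3 divide 9? 9 = 3 x 3, so yes.

By the theorem on linear Diophantine equations, 54k + 39l = 9 has integer solutions if and only if gcd(54, 39) divides 9. Since 3 | 9, solutions exist.

Yes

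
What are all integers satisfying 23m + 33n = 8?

Step 1: Compute gcd(23, 33) = 1.
Since 1 divides 8, solutions exist.

Step 2: Find a particular solution using extended Euclidean algorithm.
We get m₀ = -80, n₀ = 56.
Check: 23*-80 + 33*56 = 8 = 8 ✓

Step 3: Write the general solution.
m = -80 + (33/1)t = -80 + 33t
n = 56 - (23/1)t = 56 - 23t
for any integer t.

m = -80 + 33t, n = 56 - 23t for integer t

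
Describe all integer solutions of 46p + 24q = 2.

Step 1: Compute gcd(46, 24) = 2.
Since 2 divides 2, solutions exist.

Step 2: Find a particular solution using extended Euclidean algorithm.
We get p₀ = -1, q₀ = 2.
Check: 46*-1 + 24*2 = 2 = 2 ✓

Step 3: Write the general solution.
p = -1 + (24/2)t = -1 + 12t
q = 2 - (46/2)t = 2 - 23t
for any integer t.

p = -1 + 12t, q = 2 - 23t for integer t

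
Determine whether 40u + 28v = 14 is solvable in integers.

Step 1: Compute gcd(40, 28).
gcd(40, 28) = 4

Step 2: Check divisibility.
Does 4 divide 14? 14 = 4 x 3 + 2, so no.

By the theorem on linear Diophantine equations, 40u + 28v = 14 has integer solutions if and only if gcd(40, 28) divides 14. Since 4 does not divide 14, no solutions exist.

No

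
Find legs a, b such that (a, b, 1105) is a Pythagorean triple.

We need a² + b² = 1105² = 1221025.
Trying: 47² + 1104² = 2209 + 1218816 = 1221025 ✓

(47, 1104, 1105)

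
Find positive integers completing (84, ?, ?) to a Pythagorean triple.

We need the other leg and hypotenuse such that 84² + x² = c².
Take x = 135, c = 159: 84² + 135² = 7056 + 18225 = 25281 = 159² ✓
Triple: (135, 84, 159)

(135, 84, 159)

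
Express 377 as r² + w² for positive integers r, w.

We need to find integers r, w > 0 such that r² + w² = 377.
Trying r = 4: w² = 377 - 4² = 377 - 16 = 361
w = 19
Check: 4² + 19² = 16 + 361 = 377 ✓

377 = 4² + 19²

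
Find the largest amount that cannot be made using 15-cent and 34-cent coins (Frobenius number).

For two coprime denominations a and b, the Frobenius number (largest value not representable as a non-negative combination) is ab - a - b.
Here gcd(15, 34) = 1, so they are coprime.
F(15, 34) = 15·34 - 15 - 34 = 510 - 49 = 461

461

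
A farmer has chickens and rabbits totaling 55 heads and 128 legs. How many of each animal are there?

Let c = chickens, r = rabbits.
Heads: c + r = 55
Legs: 2c + 4r = 128
From the first equation, c = 55 - r. Substitute:
2(55 - r) + 4r = 128
110 + 2r = 128
r = (128 - 110)/2 = 9
c = 55 - 9 = 46

Chickens: 46, Rabbits: 9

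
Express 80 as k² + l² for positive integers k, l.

We need to find integers k, l > 0 such that k² + l² = 80.
Trying k = 4: l² = 80 - 4² = 80 - 16 = 64
l = 8
Check: 4² + 8² = 16 + 64 = 80 ✓

80 = 4² + 8²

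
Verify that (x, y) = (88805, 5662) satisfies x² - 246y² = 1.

Compute x² = 88805² = 7886328025
Compute 246y² = 246·5662² = 246·32058244 = 7886328024
x² - 246y² = 7886328025 - 7886328024 = 1
Since this equals 1, (88805, 5662) is a solution.

Yes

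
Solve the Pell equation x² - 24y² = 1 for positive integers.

We seek the smallest positive integers (x, y) with x² - 24y² = 1, i.e., x² = 24y² + 1.
Try successive y values:
y = 1: x² = 24·1² + 1 = 25, x = 5 ✓

Verify: 5² - 24·1² = 25 - 24 = 1 ✓

x = 5, y = 1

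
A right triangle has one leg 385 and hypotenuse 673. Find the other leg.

b² = c² - a² = 452929 - 148225 = 304704
b = 552

552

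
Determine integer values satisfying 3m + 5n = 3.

Step 1: Check solvability.
gcd(3, 5) = 1
Since 1 divides 3, solutions exist.

Step 2: Apply extended Euclidean algorithm to find gcd.
We find integers such that 3*x0 + 5*y0 = 1

Step 3: Scale the particular solution.
Multiply by 3/1 = 3:
m = 6, n = -3

Step 4: Verify.
3*(6) + 5*(-3) = 3 = 3 ✓

m = 6, n = -3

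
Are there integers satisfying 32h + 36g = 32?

Step 1: Compute gcd(32, 36).
gcd(32, 36) = 4

Step 2: Check divisibility.
Does 4 divide 32? 32 = 4 x 8, so yes.

By the theorem on linear Diophantine equations, 32h + 36g = 32 has integer solutions if and only if gcd(32, 36) divides 32. Since 4 | 32, solutions exist.

Yes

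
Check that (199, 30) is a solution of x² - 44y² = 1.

Compute x² = 199² = 39601
Compute 44y² = 44·30² = 44·900 = 39600
x² - 44y² = 39601 - 39600 = 1
Since this equals 1, (199, 30) is a solution.

Yes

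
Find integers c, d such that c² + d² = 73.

We need to find integers c, d > 0 such that c² + d² = 73.
Trying c = 3: d² = 73 - 3² = 73 - 9 = 64
d = 8
Check: 3² + 8² = 9 + 64 = 73 ✓

73 = 3² + 8²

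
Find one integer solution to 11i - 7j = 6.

Step 1: Check solvability.
gcd(11, 7) = 1
Since 1 divides 6, solutions exist.

Step 2: Apply extended Euclidean algorithm to find gcd.
We find integers such that 11*x0 + 7*y0 = 1

Step 3: Scale the particular solution.
Multiply by 6/1 = 6:
i = 12, j = 18

Step 4: Verify.
11*(12) - 7*(18) = 6 = 6 ✓

i = 12, j = 18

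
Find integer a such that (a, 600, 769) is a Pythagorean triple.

a² = c² - b² = 769² - 600² = 591361 - 360000 = 231361
a = sqrt(231361) = 481

481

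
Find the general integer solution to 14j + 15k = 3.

Step 1: Compute gcd(14, 15) = 1.
Since 1 divides 3, solutions exist.

Step 2: Find a particular solution using extended Euclidean algorithm.
We get j₀ = -3, k₀ = 3.
Check: 14*-3 + 15*3 = 3 = 3 ✓

Step 3: Write the general solution.
j = -3 + (15/1)t = -3 + 15t
k = 3 - (14/1)t = 3 - 14t
for any integer t.

j = -3 + 15t, k = 3 - 14t for integer t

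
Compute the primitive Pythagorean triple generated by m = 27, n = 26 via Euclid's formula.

a = m² - n² = 729 - 676 = 53
b = 2mn = 2·27·26 = 1404
c = m² + n² = 729 + 676 = 1405
Verify: 53² + 1404² = 2809 + 1971216 = 1974025 = 1405² ✓

(53, 1404, 1405)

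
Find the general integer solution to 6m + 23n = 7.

Step 1: Compute gcd(6, 23) = 1.
Since 1 divides 7, solutions exist.

Step 2: Find a particular solution using extended Euclidean algorithm.
We get m₀ = 28, n₀ = -7.
Check: 6*28 + 23*-7 = 7 = 7 ✓

Step 3: Write the general solution.
m = 28 + (23/1)t = 28 + 23t
n = -7 - (6/1)t = -7 - 6t
for any integer t.

m = 28 + 23t, n = -7 - 6t for integer t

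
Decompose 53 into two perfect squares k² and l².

We need to find integers k, l > 0 such that k² + l² = 53.
Trying k = 2: l² = 53 - 2² = 53 - 4 = 49
l = 7
Check: 2² + 7² = 4 + 49 = 53 ✓

53 = 2² + 7²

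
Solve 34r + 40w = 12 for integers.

Step 1: Check solvability.
gcd(34, 40) = 2
Since 2 divides 12, solutions exist.

Step 2: Apply extended Euclidean algorithm to find gcd.
We find integers such that 34*x0 + 40*y0 = 2

Step 3: Scale the particular solution.
Multiply by 12/2 = 6:
r = -42, w = 36

Step 4: Verify.
34*(-42) + 40*(36) = 12 = 12 ✓

r = -42, w = 36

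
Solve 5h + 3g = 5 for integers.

Step 1: Check solvability.
gcd(5, 3) = 1
Since 1 divides 5, solutions exist.

Step 2: Apply extended Euclidean algorithm to find gcd.
We find integers such that 5*x0 + 3*y0 = 1

Step 3: Scale the particular solution.
Multiply by 5/1 = 5:
h = -5, g = 10

Step 4: Verify.
5*(-5) + 3*(10) = 5 = 5 ✓

h = -5, g = 10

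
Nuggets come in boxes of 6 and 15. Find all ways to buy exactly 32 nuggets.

We need non-negative integers (x, y) with 6x + 15y = 32.
For each x in 0..5, check if 32 - 6x is a non-negative multiple of 15.
No x yields an integer y ≥ 0.

No solution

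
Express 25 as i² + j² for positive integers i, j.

We need to find integers i, j > 0 such that i² + j² = 25.
Trying i = 3: j² = 25 - 3² = 25 - 9 = 16
j = 4
Check: 3² + 4² = 9 + 16 = 25 ✓

25 = 3² + 4²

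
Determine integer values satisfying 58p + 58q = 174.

Step 1: Check solvability.
gcd(58, 58) = 58
Since 58 divides 174, solutions exist.

Step 2: Apply extended Euclidean algorithm to find gcd.
We find integers such that 58*x0 + 58*y0 = 58

Step 3: Scale the particular solution.
Multiply by 174/58 = 3:
p = 0, q = 3

Step 4: Verify.
58*(0) + 58*(3) = 174 = 174 ✓

p = 0, q = 3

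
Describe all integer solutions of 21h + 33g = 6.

Step 1: Compute gcd(21, 33) = 3.
Since 3 divides 6, solutions exist.

Step 2: Find a particular solution using extended Euclidean algorithm.
We get h₀ = -6, g₀ = 4.
Check: 21*-6 + 33*4 = 6 = 6 ✓

Step 3: Write the general solution.
h = -6 + (33/3)t = -6 + 11t
g = 4 - (21/3)t = 4 - 7t
for any integer t.

h = -6 + 11t, g = 4 - 7t for integer t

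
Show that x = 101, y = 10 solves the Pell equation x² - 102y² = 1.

Compute x² = 101² = 10201
Compute 102y² = 102·10² = 102·100 = 10200
x² - 102y² = 10201 - 10200 = 1
Since this equals 1, (101, 10) is a solution.

Yes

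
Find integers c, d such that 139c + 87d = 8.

Step 1: Check solvability.
gcd(139, 87) = 1
Since 1 divides 8, solutions exist.

Step 2: Apply extended Euclidean algorithm to find gcd.
We find integers such that 139*x0 + 87*y0 = 1

Step 3: Scale the particular solution.
Multiply by 8/1 = 8:
c = -40, d = 64

Step 4: Verify.
139*(-40) + 87*(64) = 8 = 8 ✓

c = -40, d = 64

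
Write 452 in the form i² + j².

We need to find integers i, j > 0 such that i² + j² = 452.
Trying i = 14: j² = 452 - 14² = 452 - 196 = 256
j = 16
Check: 14² + 16² = 196 + 256 = 452 ✓

452 = 14² + 16²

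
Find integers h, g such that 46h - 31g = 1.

Step 1: Check solvability.
gcd(46, 31) = 1
Since 1 divides 1, solutions exist.

Step 2: Apply extended Euclidean algorithm to find gcd.
We find integers such that 46*x0 + 31*y0 = 1

Step 3: Scale the particular solution.
Multiply by 1/1 = 1:
h = -2, g = -3

Step 4: Verify.
46*(-2) - 31*(-3) = 1 = 1 ✓

h = -2, g = -3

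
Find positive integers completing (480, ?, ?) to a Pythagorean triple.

We need the other leg and hypotenuse such that 480² + x² = c².
Take x = 322, c = 578: 480² + 322² = 230400 + 103684 = 334084 = 578² ✓
Triple: (322, 480, 578)

(322, 480, 578)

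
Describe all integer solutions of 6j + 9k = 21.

Step 1: Compute gcd(6, 9) = 3.
Since 3 divides 21, solutions exist.

Step 2: Find a particular solution using extended Euclidean algorithm.
We get j₀ = -7, k₀ = 7.
Check: 6*-7 + 9*7 = 21 = 21 ✓

Step 3: Write the general solution.
j = -7 + (9/3)t = -7 + 3t
k = 7 - (6/3)t = 7 - 2t
for any integer t.

j = -7 + 3t, k = 7 - 2t for integer t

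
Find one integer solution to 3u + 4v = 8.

Step 1: Check solvability.
gcd(3, 4) = 1
Since 1 divides 8, solutions exist.

Step 2: Apply extended Euclidean algorithm to find gcd.
We find integers such that 3*x0 + 4*y0 = 1

Step 3: Scale the particular solution.
Multiply by 8/1 = 8:
u = -8, v = 8

Step 4: Verify.
3*(-8) + 4*(8) = 8 = 8 ✓

u = -8, v = 8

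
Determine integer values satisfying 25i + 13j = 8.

Step 1: Check solvability.
gcd(25, 13) = 1
Since 1 divides 8, solutions exist.

Step 2: Apply extended Euclidean algorithm to find gcd.
We find integers such that 25*x0 + 13*y0 = 1

Step 3: Scale the particular solution.
Multiply by 8/1 = 8:
i = -8, j = 16

Step 4: Verify.
25*(-8) + 13*(16) = 8 = 8 ✓

i = -8, j = 16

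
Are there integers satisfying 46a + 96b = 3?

Step 1: Compute gcd(46, 96).
gcd(46, 96) = 2

Step 2: Check divisibility.
Does 2 divide 3? 3 = 2 x 1 + 1, so no.

By the theorem on linear Diophantine equations, 46a + 96b = 3 has integer solutions if and only if gcd(46, 96) divides 3. Since 2 does not divide 3, no solutions exist.

No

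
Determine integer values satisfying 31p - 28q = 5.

Step 1: Check solvability.
gcd(31, 28) = 1
Since 1 divides 5, solutions exist.

Step 2: Apply extended Euclidean algorithm to find gcd.
We find integers such that 31*x0 + 28*y0 = 1

Step 3: Scale the particular solution.
Multiply by 5/1 = 5:
p = -45, q = -50

Step 4: Verify.
31*(-45) - 28*(-50) = 5 = 5 ✓

p = -45, q = -50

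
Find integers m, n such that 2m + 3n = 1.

Step 1: Check solvability.
gcd(2, 3) = 1
Since 1 divides 1, solutions exist.

Step 2: Apply extended Euclidean algorithm to find gcd.
We find integers such that 2*x0 + 3*y0 = 1

Step 3: Scale the particular solution.
Multiply by 1/1 = 1:
m = -1, n = 1

Step 4: Verify.
2*(-1) + 3*(1) = 1 = 1 ✓

m = -1, n = 1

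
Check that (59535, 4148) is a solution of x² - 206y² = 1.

Compute x² = 59535² = 3544416225
Compute 206y² = 206·4148² = 206·17205904 = 3544416224
x² - 206y² = 3544416225 - 3544416224 = 1
Since this equals 1, (59535, 4148) is a solution.

Yes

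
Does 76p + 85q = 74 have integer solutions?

Step 1: Compute gcd(76, 85).
gcd(76, 85) = 1

Step 2: Check divisibility.
Does 1 divide 74? 74 = 1 x 74, so yes.

By the theorem on linear Diophantine equations, 76p + 85q = 74 has integer solutions if and only if gcd(76, 85) divides 74. Since 1 | 74, solutions exist.

Yes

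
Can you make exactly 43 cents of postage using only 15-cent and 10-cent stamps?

We need non-negative x, y with 15x + 10y = 43.
gcd(15, 10) = 5, and 5 does not divide 43.
No integer solutions exist, so certainly no non-negative ones.

No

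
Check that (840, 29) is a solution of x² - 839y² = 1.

Compute x² = 840² = 705600
Compute 839y² = 839·29² = 839·841 = 705599
x² - 839y² = 705600 - 705599 = 1
Since this equals 1, (840, 29) is a solution.

Yes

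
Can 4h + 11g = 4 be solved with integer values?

Step 1: Compute gcd(4, 11).
gcd(4, 11) = 1

Step 2: Check divisibility.
Does 1 divide 4? 4 = 1 x 4, so yes.

By the theorem on linear Diophantine equations, 4h + 11g = 4 has integer solutions if and only if gcd(4, 11) divides 4. Since 1 | 4, solutions exist.

Yes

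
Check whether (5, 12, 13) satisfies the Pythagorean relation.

Compute a² + b²:
5² + 12² = 25 + 144 = 169
Compute c²:
13² = 169
Since 169 = 169, it is a Pythagorean triple.

Yes, it is a Pythagorean triple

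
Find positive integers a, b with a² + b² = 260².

We need a² + b² = 260² = 67600.
Trying: 252² + 64² = 63504 + 4096 = 67600 ✓

(252, 64, 260)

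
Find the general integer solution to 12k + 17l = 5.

Step 1: Compute gcd(12, 17) = 1.
Since 1 divides 5, solutions exist.

Step 2: Find a particular solution using extended Euclidean algorithm.
We get k₀ = -35, l₀ = 25.
Check: 12*-35 + 17*25 = 5 = 5 ✓

Step 3: Write the general solution.
k = -35 + (17/1)t = -35 + 17t
l = 25 - (12/1)t = 25 - 12t
for any integer t.

k = -35 + 17t, l = 25 - 12t for integer t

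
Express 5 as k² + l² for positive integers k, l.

We need to find integers k, l > 0 such that k² + l² = 5.
Trying k = 1: l² = 5 - 1² = 5 - 1 = 4
l = 2
Check: 1² + 2² = 1 + 4 = 5 ✓

5 = 1² + 2²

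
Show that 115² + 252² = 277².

Compute a² + b²:
115² + 252² = 13225 + 63504 = 76729
Compute c²:
277² = 76729
Since 76729 = 76729, it is a Pythagorean triple.

Yes, it is a Pythagorean triple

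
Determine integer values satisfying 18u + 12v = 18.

Step 1: Check solvability.
gcd(18, 12) = 6
Since 6 divides 18, solutions exist.

Step 2: Apply extended Euclidean algorithm to find gcd.
We find integers such that 18*x0 + 12*y0 = 6

Step 3: Scale the particular solution.
Multiply by 18/6 = 3:
u = 3, v = -3

Step 4: Verify.
18*(3) + 12*(-3) = 18 = 18 ✓

u = 3, v = -3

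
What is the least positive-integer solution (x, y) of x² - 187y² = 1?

We seek the smallest positive integers (x, y) with x² - 187y² = 1, i.e., x² = 187y² + 1.
Try successive y values:
y = 1: x² = 187·1² + 1 = 188, not a perfect square
y = 2: x² = 187·2² + 1 = 749, not a perfect square
y = 3: x² = 187·3² + 1 = 1684, not a perfect square
... continuing the search (or via continued fractions) ...
y = 123: x² = 187·123² + 1 = 2829124, x = 1682 ✓

Verify: 1682² - 187·123² = 2829124 - 2829123 = 1 ✓

x = 1682, y = 123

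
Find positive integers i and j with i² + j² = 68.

We need to find integers i, j > 0 such that i² + j² = 68.
Trying i = 2: j² = 68 - 2² = 68 - 4 = 64
j = 8
Check: 2² + 8² = 4 + 64 = 68 ✓

68 = 2² + 8²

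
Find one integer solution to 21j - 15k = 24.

Step 1: Check solvability.
gcd(21, 15) = 3
Since 3 divides 24, solutions exist.

Step 2: Apply extended Euclidean algorithm to find gcd.
We find integers such that 21*x0 + 15*y0 = 3

Step 3: Scale the particular solution.
Multiply by 24/3 = 8:
j = -16, k = -24

Step 4: Verify.
21*(-16) - 15*(-24) = 24 = 24 ✓

j = -16, k = -24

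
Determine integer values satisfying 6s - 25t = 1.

Step 1: Check solvability.
gcd(6, 25) = 1
Since 1 divides 1, solutions exist.

Step 2: Apply extended Euclidean algorithm to find gcd.
We find integers such that 6*x0 + 25*y0 = 1

Step 3: Scale the particular solution.
Multiply by 1/1 = 1:
s = -4, t = -1

Step 4: Verify.
6*(-4) - 25*(-1) = 1 = 1 ✓

s = -4, t = -1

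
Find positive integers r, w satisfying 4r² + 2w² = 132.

Try small values of r and check whether (132 - 4r²)/2 is a perfect square.
r = 1: 4·1² = 4, so 2w² = 132 - 4 = 128, giving w² = 64, w = 8.
Check: 4·1² + 2·8² = 4 + 128 = 132 ✓

r = 1, w = 8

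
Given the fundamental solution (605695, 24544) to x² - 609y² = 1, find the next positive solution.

Solutions to x² - Dy² = 1 are generated by powers of (x₀ + y₀√D).
The next solution satisfies x₁ + y₁√609 = (x₀ + y₀√609)², giving:
x₁ = x₀² + 609y₀² = 605695² + 609·24544² = 366866433025 + 366866433024 = 733732866049
y₁ = 2x₀y₀ = 2·605695·24544 = 29732356160

Verify: 733732866049² - 609·29732356160² = 538363918720479776870401 - 538363918720479776870400 = 1 ✓

x = 733732866049, y = 29732356160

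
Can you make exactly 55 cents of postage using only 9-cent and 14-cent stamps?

We need non-negative x, y with 9x + 14y = 55.
gcd(9, 14) = 1 divides 55, so integer solutions exist.
Search for a non-negative one: x = 3 gives 14y = 55 - 27 = 28, so y = 2.
Check: 9·3 + 14·2 = 55 ✓

Yes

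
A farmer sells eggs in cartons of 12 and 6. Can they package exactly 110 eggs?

We need non-negative a, b with 12a + 6b = 110.
gcd(12, 6) = 6, and 6 does not divide 110.
No integer solutions exist.

No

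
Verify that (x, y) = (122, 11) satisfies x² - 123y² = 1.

Compute x² = 122² = 14884
Compute 123y² = 123·11² = 123·121 = 14883
x² - 123y² = 14884 - 14883 = 1
Since this equals 1, (122, 11) is a solution.

Yes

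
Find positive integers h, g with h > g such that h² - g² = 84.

Factor: h² - g² = (h+g)(h-g) = 84.
We need two factors of 84 with the same parity.
Use h+g = 42 and h-g = 2 (product 42·2 = 84).
Adding: 2h = 44, so h = 22.
Subtracting: 2g = 40, so g = 20.
Check: 22² - 20² = 484 - 400 = 84 ✓

h = 22, g = 20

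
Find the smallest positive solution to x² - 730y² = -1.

We need x² = 730y² - 1. Try successive y:
y = 1: x² = 730·1² - 1 = 729 = 27² ✓
Check: 27² - 730·1² = 729 - 730 = -1 ✓

x = 27, y = 1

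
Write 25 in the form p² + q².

We need to find integers p, q > 0 such that p² + q² = 25.
Trying p = 3: q² = 25 - 3² = 25 - 9 = 16
q = 4
Check: 3² + 4² = 9 + 16 = 25 ✓

25 = 3² + 4²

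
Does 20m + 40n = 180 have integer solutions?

Step 1: Compute gcd(20, 40).
gcd(20, 40) = 20

Step 2: Check divisibility.
Does 20 divide 180? 180 = 20 x 9, so yes.

By the theorem on linear Diophantine equations, 20m + 40n = 180 has integer solutions if and only if gcd(20, 40) divides 180. Since 20 | 180, solutions exist.

Yes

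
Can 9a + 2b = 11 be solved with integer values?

Step 1: Compute gcd(9, 2).
gcd(9, 2) = 1

Step 2: Check divisibility.
Does 1 divide 11? 11 = 1 x 11, so yes.

By the theorem on linear Diophantine equations, 9a + 2b = 11 has integer solutions if and only if gcd(9, 2) divides 11. Since 1 | 11, solutions exist.

Yes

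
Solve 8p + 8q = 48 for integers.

Step 1: Check solvability.
gcd(8, 8) = 8
Since 8 divides 48, solutions exist.

Step 2: Apply extended Euclidean algorithm to find gcd.
We find integers such that 8*x0 + 8*y0 = 8

Step 3: Scale the particular solution.
Multiply by 48/8 = 6:
p = 0, q = 6

Step 4: Verify.
8*(0) + 8*(6) = 48 = 48 ✓

p = 0, q = 6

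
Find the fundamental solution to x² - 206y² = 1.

We seek the smallest positive integers (x, y) with x² - 206y² = 1, i.e., x² = 206y² + 1.
Try successive y values:
y = 1: x² = 206·1² + 1 = 207, not a perfect square
y = 2: x² = 206·2² + 1 = 825, not a perfect square
y = 3: x² = 206·3² + 1 = 1855, not a perfect square
... continuing the search (or via continued fractions) ...
y = 4148: x² = 206·4148² + 1 = 3544416225, x = 59535 ✓

Verify: 59535² - 206·4148² = 3544416225 - 3544416224 = 1 ✓

x = 59535, y = 4148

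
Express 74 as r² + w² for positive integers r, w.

We need to find integers r, w > 0 such that r² + w² = 74.
Trying r = 5: w² = 74 - 5² = 74 - 25 = 49
w = 7
Check: 5² + 7² = 25 + 49 = 74 ✓

74 = 5² + 7²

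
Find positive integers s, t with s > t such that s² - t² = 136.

Factor: s² - t² = (s+t)(s-t) = 136.
We need two factors of 136 with the same parity.
Use s+t = 68 and s-t = 2 (product 68·2 = 136).
Adding: 2s = 70, so s = 35.
Subtracting: 2t = 66, so t = 33.
Check: 35² - 33² = 1225 - 1089 = 136 ✓

s = 35, t = 33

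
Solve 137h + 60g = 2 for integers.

Step 1: Check solvability.
gcd(137, 60) = 1
Since 1 divides 2, solutions exist.

Step 2: Apply extended Euclidean algorithm to find gcd.
We find integers such that 137*x0 + 60*y0 = 1

Step 3: Scale the particular solution.
Multiply by 2/1 = 2:
h = -14, g = 32

Step 4: Verify.
137*(-14) + 60*(32) = 2 = 2 ✓

h = -14, g = 32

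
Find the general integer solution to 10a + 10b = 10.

Step 1: Compute gcd(10, 10) = 10.
Since 10 divides 10, solutions exist.

Step 2: Find a particular solution using extended Euclidean algorithm.
We get a₀ = 0, b₀ = 1.
Check: 10*0 + 10*1 = 10 = 10 ✓

Step 3: Write the general solution.
a = 0 + (10/10)t = 0 + 1t
b = 1 - (10/10)t = 1 - 1t
for any integer t.

a = 0 + 1t, b = 1 - 1t for integer t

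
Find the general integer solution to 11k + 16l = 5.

Step 1: Compute gcd(11, 16) = 1.
Since 1 divides 5, solutions exist.

Step 2: Find a particular solution using extended Euclidean algorithm.
We get k₀ = 15, l₀ = -10.
Check: 11*15 + 16*-10 = 5 = 5 ✓

Step 3: Write the general solution.
k = 15 + (16/1)t = 15 + 16t
l = -10 - (11/1)t = -10 - 11t
for any integer t.

k = 15 + 16t, l = -10 - 11t for integer t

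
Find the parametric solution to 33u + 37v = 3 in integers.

Step 1: Compute gcd(33, 37) = 1.
Since 1 divides 3, solutions exist.

Step 2: Find a particular solution using extended Euclidean algorithm.
We get u₀ = 27, v₀ = -24.
Check: 33*27 + 37*-24 = 3 = 3 ✓

Step 3: Write the general solution.
u = 27 + (37/1)t = 27 + 37t
v = -24 - (33/1)t = -24 - 33t
for any integer t.

u = 27 + 37t, v = -24 - 33t for integer t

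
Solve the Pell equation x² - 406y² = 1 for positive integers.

We seek the smallest positive integers (x, y) with x² - 406y² = 1, i.e., x² = 406y² + 1.
Try successive y values:
y = 1: x² = 406·1² + 1 = 407, not a perfect square
y = 2: x² = 406·2² + 1 = 1625, not a perfect square
y = 3: x² = 406·3² + 1 = 3655, not a perfect square
... continuing the search (or via continued fractions) ...
y = 2951352: x² = 406·2951352² + 1 = 3536454322929025, x = 59468095 ✓

Verify: 59468095² - 406·2951352² = 3536454322929025 - 3536454322929024 = 1 ✓

x = 59468095, y = 2951352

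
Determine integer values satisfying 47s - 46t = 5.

Step 1: Check solvability.
gcd(47, 46) = 1
Since 1 divides 5, solutions exist.

Step 2: Apply extended Euclidean algorithm to find gcd.
We find integers such that 47*x0 + 46*y0 = 1

Step 3: Scale the particular solution.
Multiply by 5/1 = 5:
s = 5, t = 5

Step 4: Verify.
47*(5) - 46*(5) = 5 = 5 ✓

s = 5, t = 5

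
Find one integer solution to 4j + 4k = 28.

Step 1: Check solvability.
gcd(4, 4) = 4
Since 4 divides 28, solutions exist.

Step 2: Apply extended Euclidean algorithm to find gcd.
We find integers such that 4*x0 + 4*y0 = 4

Step 3: Scale the particular solution.
Multiply by 28/4 = 7:
j = 0, k = 7

Step 4: Verify.
4*(0) + 4*(7) = 28 = 28 ✓

j = 0, k = 7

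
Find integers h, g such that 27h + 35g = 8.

Step 1: Check solvability.
gcd(27, 35) = 1
Since 1 divides 8, solutions exist.

Step 2: Apply extended Euclidean algorithm to find gcd.
We find integers such that 27*x0 + 35*y0 = 1

Step 3: Scale the particular solution.
Multiply by 8/1 = 8:
h = 104, g = -80

Step 4: Verify.
27*(104) + 35*(-80) = 8 = 8 ✓

h = 104, g = -80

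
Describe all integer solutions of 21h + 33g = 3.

Step 1: Compute gcd(21, 33) = 3.
Since 3 divides 3, solutions exist.

Step 2: Find a particular solution using extended Euclidean algorithm.
We get h₀ = -3, g₀ = 2.
Check: 21*-3 + 33*2 = 3 = 3 ✓

Step 3: Write the general solution.
h = -3 + (33/3)t = -3 + 11t
g = 2 - (21/3)t = 2 - 7t
for any integer t.

h = -3 + 11t, g = 2 - 7t for integer t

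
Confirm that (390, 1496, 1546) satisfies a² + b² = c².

Compute a² + b² = 390² + 1496² = 152100 + 2238016 = 2390116
Compute c² = 1546² = 2390116
Since 2390116 = 2390116, confirmed.

Yes, it is a Pythagorean triple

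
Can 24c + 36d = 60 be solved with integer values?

Step 1: Compute gcd(24, 36).
gcd(24, 36) = 12

Step 2: Check divisibility.
Does 12 divide 60? 60 = 12 x 5, so yes.

By the theorem on linear Diophantine equations, 24c + 36d = 60 has integer solutions if and only if gcd(24, 36) divides 60. Since 12 | 60, solutions exist.

Yes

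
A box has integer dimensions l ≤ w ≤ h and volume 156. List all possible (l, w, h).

Iterate l from 1 to ⌊156^(1/3)⌋. For each l dividing 156, iterate w ≥ l with w dividing 156/l, and set h = 156/(l·w).
Triples found (10): (1×1×156), (1×2×78), (1×3×52), (1×4×39), (1×6×26), (1×12×13), (2×2×39), (2×3×26), (2×6×13), (3×4×13)

(1×1×156), (1×2×78), (1×3×52), (1×4×39), (1×6×26), (1×12×13), (2×2×39), (2×3×26), (2×6×13), (3×4×13)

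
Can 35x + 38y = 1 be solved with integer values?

Step 1: Compute gcd(35, 38).
gcd(35, 38) = 1

Step 2: Check divisibility.
Does 1 divide 1? 1 = 1 x 1, so yes.

By the theorem on linear Diophantine equations, 35x + 38y = 1 has integer solutions if and only if gcd(35, 38) divides 1. Since 1 | 1, solutions exist.

Yes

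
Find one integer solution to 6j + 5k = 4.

Step 1: Check solvability.
gcd(6, 5) = 1
Since 1 divides 4, solutions exist.

Step 2: Apply extended Euclidean algorithm to find gcd.
We find integers such that 6*x0 + 5*y0 = 1

Step 3: Scale the particular solution.
Multiply by 4/1 = 4:
j = 4, k = -4

Step 4: Verify.
6*(4) + 5*(-4) = 4 = 4 ✓

j = 4, k = -4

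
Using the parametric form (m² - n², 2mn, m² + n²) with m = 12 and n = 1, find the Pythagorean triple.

a = m² - n² = 144 - 1 = 143
b = 2mn = 2·12·1 = 24
c = m² + n² = 144 + 1 = 145
Verify: 143² + 24² = 20449 + 576 = 21025 = 145² ✓

(143, 24, 145)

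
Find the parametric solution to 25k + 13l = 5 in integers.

Step 1: Compute gcd(25, 13) = 1.
Since 1 divides 5, solutions exist.

Step 2: Find a particular solution using extended Euclidean algorithm.
We get k₀ = -5, l₀ = 10.
Check: 25*-5 + 13*10 = 5 = 5 ✓

Step 3: Write the general solution.
k = -5 + (13/1)t = -5 + 13t
l = 10 - (25/1)t = 10 - 25t
for any integer t.

k = -5 + 13t, l = 10 - 25t for integer t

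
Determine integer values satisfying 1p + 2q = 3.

Step 1: Check solvability.
gcd(1, 2) = 1
Since 1 divides 3, solutions exist.

Step 2: Apply extended Euclidean algorithm to find gcd.
We find integers such that 1*x0 + 2*y0 = 1

Step 3: Scale the particular solution.
Multiply by 3/1 = 3:
p = 3, q = 0

Step 4: Verify.
1*(3) + 2*(0) = 3 = 3 ✓

p = 3, q = 0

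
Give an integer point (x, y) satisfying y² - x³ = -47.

Try small integer x values and check whether x³ - 47 is a perfect square.
x = 12: x³ - 47 = 12³ - 47 = 1728 - 47 = 1681
Is 1681 a perfect square? 41² = 1681 ✓
So (x, y) = (12, 41) is a solution.

x = 12, y = 41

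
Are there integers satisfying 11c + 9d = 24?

Step 1: Compute gcd(11, 9).
gcd(11, 9) = 1

Step 2: Check divisibility.
Does 1 divide 24? 24 = 1 x 24, so yes.

By the theorem on linear Diophantine equations, 11c + 9d = 24 has integer solutions if and only if gcd(11, 9) divides 24. Since 1 | 24, solutions exist.

Yes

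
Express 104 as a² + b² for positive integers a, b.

We need to find integers a, b > 0 such that a² + b² = 104.
Trying a = 2: b² = 104 - 2² = 104 - 4 = 100
b = 10
Check: 2² + 10² = 4 + 100 = 104 ✓

104 = 2² + 10²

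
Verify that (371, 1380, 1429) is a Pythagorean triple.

Compute a² + b² = 371² + 1380² = 137641 + 1904400 = 2042041
Compute c² = 1429² = 2042041
Since 2042041 = 2042041, confirmed.

Yes, it is a Pythagorean triple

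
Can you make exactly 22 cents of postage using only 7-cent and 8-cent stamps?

We need non-negative x, y with 7x + 8y = 22.
gcd(7, 8) = 1 divides 22, so integer solutions exist.
Search for a non-negative one: x = 2 gives 8y = 22 - 14 = 8, so y = 1.
Check: 7·2 + 8·1 = 22 ✓

Yes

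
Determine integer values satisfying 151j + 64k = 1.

Step 1: Check solvability.
gcd(151, 64) = 1
Since 1 divides 1, solutions exist.

Step 2: Apply extended Euclidean algorithm to find gcd.
We find integers such that 151*x0 + 64*y0 = 1

Step 3: Scale the particular solution.
Multiply by 1/1 = 1:
j = -25, k = 59

Step 4: Verify.
151*(-25) + 64*(59) = 1 = 1 ✓

j = -25, k = 59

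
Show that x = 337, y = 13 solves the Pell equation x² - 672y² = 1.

Compute x² = 337² = 113569
Compute 672y² = 672·13² = 672·169 = 113568
x² - 672y² = 113569 - 113568 = 1
Since this equals 1, (337, 13) is a solution.

Yes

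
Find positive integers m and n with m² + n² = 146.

We need to find integers m, n > 0 such that m² + n² = 146.
Trying m = 5: n² = 146 - 5² = 146 - 25 = 121
n = 11
Check: 5² + 11² = 25 + 121 = 146 ✓

146 = 5² + 11²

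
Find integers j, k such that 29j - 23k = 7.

Step 1: Check solvability.
gcd(29, 23) = 1
Since 1 divides 7, solutions exist.

Step 2: Apply extended Euclidean algorithm to find gcd.
We find integers such that 29*x0 + 23*y0 = 1

Step 3: Scale the particular solution.
Multiply by 7/1 = 7:
j = 28, k = 35

Step 4: Verify.
29*(28) - 23*(35) = 7 = 7 ✓

j = 28, k = 35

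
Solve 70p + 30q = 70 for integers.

Step 1: Check solvability.
gcd(70, 30) = 10
Since 10 divides 70, solutions exist.

Step 2: Apply extended Euclidean algorithm to find gcd.
We find integers such that 70*x0 + 30*y0 = 10

Step 3: Scale the particular solution.
Multiply by 70/10 = 7:
p = 7, q = -14

Step 4: Verify.
70*(7) + 30*(-14) = 70 = 70 ✓

p = 7, q = -14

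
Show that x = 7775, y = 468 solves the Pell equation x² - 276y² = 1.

Compute x² = 7775² = 60450625
Compute 276y² = 276·468² = 276·219024 = 60450624
x² - 276y² = 60450625 - 60450624 = 1
Since this equals 1, (7775, 468) is a solution.

Yes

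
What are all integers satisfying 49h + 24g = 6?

Step 1: Compute gcd(49, 24) = 1.
Since 1 divides 6, solutions exist.

Step 2: Find a particular solution using extended Euclidean algorithm.
We get h₀ = 6, g₀ = -12.
Check: 49*6 + 24*-12 = 6 = 6 ✓

Step 3: Write the general solution.
h = 6 + (24/1)t = 6 + 24t
g = -12 - (49/1)t = -12 - 49t
for any integer t.

h = 6 + 24t, g = -12 - 49t for integer t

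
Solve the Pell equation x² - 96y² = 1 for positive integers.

We seek the smallest positive integers (x, y) with x² - 96y² = 1, i.e., x² = 96y² + 1.
Try successive y values:
y = 1: x² = 96·1² + 1 = 97, not a perfect square
y = 2: x² = 96·2² + 1 = 385, not a perfect square
y = 3: x² = 96·3² + 1 = 865, not a perfect square
... continuing the search (or via continued fractions) ...
y = 5: x² = 96·5² + 1 = 2401, x = 49 ✓

Verify: 49² - 96·5² = 2401 - 2400 = 1 ✓

x = 49, y = 5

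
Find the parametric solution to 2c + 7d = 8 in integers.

Step 1: Compute gcd(2, 7) = 1.
Since 1 divides 8, solutions exist.

Step 2: Find a particular solution using extended Euclidean algorithm.
We get c₀ = -24, d₀ = 8.
Check: 2*-24 + 7*8 = 8 = 8 ✓

Step 3: Write the general solution.
c = -24 + (7/1)t = -24 + 7t
d = 8 - (2/1)t = 8 - 2t
for any integer t.

c = -24 + 7t, d = 8 - 2t for integer t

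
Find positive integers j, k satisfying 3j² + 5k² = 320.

Try small values of j and check whether (320 - 3j²)/5 is a perfect square.
j = 10: 3·10² = 300, so 5k² = 320 - 300 = 20, giving k² = 4, k = 2.
Check: 3·10² + 5·2² = 300 + 20 = 320 ✓

j = 10, k = 2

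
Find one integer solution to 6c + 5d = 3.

Step 1: Check solvability.
gcd(6, 5) = 1
Since 1 divides 3, solutions exist.

Step 2: Apply extended Euclidean algorithm to find gcd.
We find integers such that 6*x0 + 5*y0 = 1

Step 3: Scale the particular solution.
Multiply by 3/1 = 3:
c = 3, d = -3

Step 4: Verify.
6*(3) + 5*(-3) = 3 = 3 ✓

c = 3, d = -3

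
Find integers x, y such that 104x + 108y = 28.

Step 1: Check solvability.
gcd(104, 108) = 4
Since 4 divides 28, solutions exist.

Step 2: Apply extended Euclidean algorithm to find gcd.
We find integers such that 104*x0 + 108*y0 = 4

Step 3: Scale the particular solution.
Multiply by 28/4 = 7:
x = -7, y = 7

Step 4: Verify.
104*(-7) + 108*(7) = 28 = 28 ✓

x = -7, y = 7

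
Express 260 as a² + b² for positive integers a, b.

We need to find integers a, b > 0 such that a² + b² = 260.
Trying a = 2: b² = 260 - 2² = 260 - 4 = 256
b = 16
Check: 2² + 16² = 4 + 256 = 260 ✓

260 = 2² + 16²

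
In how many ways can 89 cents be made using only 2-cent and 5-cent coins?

We need non-negative integers (x, y) with 2x + 5y = 89.
For each x from 0 to 44, check if (89 - 2x) is a non-negative multiple of 5.
Solutions (x, y): (2,17), (7,15), (12,13), (17,11), ...
Count: 9

9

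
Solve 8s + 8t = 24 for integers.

Step 1: Check solvability.
gcd(8, 8) = 8
Since 8 divides 24, solutions exist.

Step 2: Apply extended Euclidean algorithm to find gcd.
We find integers such that 8*x0 + 8*y0 = 8

Step 3: Scale the particular solution.
Multiply by 24/8 = 3:
s = 0, t = 3

Step 4: Verify.
8*(0) + 8*(3) = 24 = 24 ✓

s = 0, t = 3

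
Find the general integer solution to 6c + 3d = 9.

Step 1: Compute gcd(6, 3) = 3.
Since 3 divides 9, solutions exist.

Step 2: Find a particular solution using extended Euclidean algorithm.
We get c₀ = 0, d₀ = 3.
Check: 6*0 + 3*3 = 9 = 9 ✓

Step 3: Write the general solution.
c = 0 + (3/3)t = 0 + 1t
d = 3 - (6/3)t = 3 - 2t
for any integer t.

c = 0 + 1t, d = 3 - 2t for integer t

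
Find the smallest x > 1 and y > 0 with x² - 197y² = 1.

We seek the smallest positive integers (x, y) with x² - 197y² = 1, i.e., x² = 197y² + 1.
Try successive y values:
y = 1: x² = 197·1² + 1 = 198, not a perfect square
y = 2: x² = 197·2² + 1 = 789, not a perfect square
y = 3: x² = 197·3² + 1 = 1774, not a perfect square
... continuing the search (or via continued fractions) ...
y = 28: x² = 197·28² + 1 = 154449, x = 393 ✓

Verify: 393² - 197·28² = 154449 - 154448 = 1 ✓

x = 393, y = 28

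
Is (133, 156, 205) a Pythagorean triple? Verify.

Compute a² + b² = 133² + 156² = 17689 + 24336 = 42025
Compute c² = 205² = 42025
Since 42025 = 42025, confirmed.

Yes, it is a Pythagorean triple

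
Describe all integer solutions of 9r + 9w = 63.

Step 1: Compute gcd(9, 9) = 9.
Since 9 divides 63, solutions exist.

Step 2: Find a particular solution using extended Euclidean algorithm.
We get r₀ = 0, w₀ = 7.
Check: 9*0 + 9*7 = 63 = 63 ✓

Step 3: Write the general solution.
r = 0 + (9/9)t = 0 + 1t
w = 7 - (9/9)t = 7 - 1t
for any integer t.

r = 0 + 1t, w = 7 - 1t for integer t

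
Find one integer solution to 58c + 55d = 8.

Step 1: Check solvability.
gcd(58, 55) = 1
Since 1 divides 8, solutions exist.

Step 2: Apply extended Euclidean algorithm to find gcd.
We find integers such that 58*x0 + 55*y0 = 1

Step 3: Scale the particular solution.
Multiply by 8/1 = 8:
c = -144, d = 152

Step 4: Verify.
58*(-144) + 55*(152) = 8 = 8 ✓

c = -144, d = 152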